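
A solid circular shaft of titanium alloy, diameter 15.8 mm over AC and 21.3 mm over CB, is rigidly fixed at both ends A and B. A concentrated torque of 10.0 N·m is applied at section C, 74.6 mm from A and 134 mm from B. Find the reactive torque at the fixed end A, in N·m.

Compatibility: T_A·a/J_AC = T_B·b/J_CB with T_A + T_B = T₀.
J_AC = 6.12×10^-9 m⁴, J_CB = 2.02×10^-8 m⁴, so T_A = T₀·(J_AC/a)/((J_AC/a)+(J_CB/b)) = 3.523 N·m, T_B = 6.477 N·m.

3.52 N·m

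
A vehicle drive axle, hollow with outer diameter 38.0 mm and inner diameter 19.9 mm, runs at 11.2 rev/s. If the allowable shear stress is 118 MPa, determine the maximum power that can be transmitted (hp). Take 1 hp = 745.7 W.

111 hp

J = π(d_o⁴ − d_i⁴)/32 = π(0.0380⁴ − 0.0199⁴)/32 = 1.893×10^-7 m⁴.
T_max = τ_allow·J/r = 1.18×10^8 × 1.893×10^-7 / 0.0190 = 1176 N·m.
ω = 2π·11.2 = 70.37 rad/s, so P_max = T_max·ω = 8.274×10^4 W.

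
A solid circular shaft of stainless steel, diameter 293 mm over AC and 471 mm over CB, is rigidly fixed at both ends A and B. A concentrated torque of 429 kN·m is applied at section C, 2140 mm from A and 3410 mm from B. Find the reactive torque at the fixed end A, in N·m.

Compatibility: T_A·a/J_AC = T_B·b/J_CB with T_A + T_B = T₀.
J_AC = 7.24×10^-4 m⁴, J_CB = 4.83×10^-3 m⁴, so T_A = T₀·(J_AC/a)/((J_AC/a)+(J_CB/b)) = 82650 N·m, T_B = 346400 N·m.

82600 N·m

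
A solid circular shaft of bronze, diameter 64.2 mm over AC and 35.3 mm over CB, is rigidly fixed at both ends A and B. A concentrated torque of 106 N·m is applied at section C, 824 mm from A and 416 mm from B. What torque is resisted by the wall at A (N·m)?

Compatibility: T_A·a/J_AC = T_B·b/J_CB with T_A + T_B = T₀.
J_AC = 1.67×10^-6 m⁴, J_CB = 1.52×10^-7 m⁴, so T_A = T₀·(J_AC/a)/((J_AC/a)+(J_CB/b)) = 89.75 N·m, T_B = 16.25 N·m.

89.8 N·m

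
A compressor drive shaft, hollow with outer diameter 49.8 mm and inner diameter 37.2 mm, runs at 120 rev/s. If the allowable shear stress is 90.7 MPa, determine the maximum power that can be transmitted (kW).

J = π(d_o⁴ − d_i⁴)/32 = π(0.0498⁴ − 0.0372⁴)/32 = 4.158×10^-7 m⁴.
T_max = τ_allow·J/r = 9.07×10^7 × 4.158×10^-7 / 0.0249 = 1515 N·m.
ω = 2π·120 = 754.0 rad/s, so P_max = T_max·ω = 1.142×10^6 W.

1140 kW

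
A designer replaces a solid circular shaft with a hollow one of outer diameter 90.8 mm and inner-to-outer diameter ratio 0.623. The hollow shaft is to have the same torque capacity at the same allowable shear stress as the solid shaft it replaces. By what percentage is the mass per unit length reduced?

Equal τ_max and T ⇒ the solid shaft needs d_s³ = d_o³(1−k⁴), so d_s = 90.8·(1−0.623⁴)^(1/3) = 85.99 mm.
Area ratio A_h/A_s = d_o²(1−k²)/d_s² = (1−k²)/(1−k⁴)^(2/3) = 0.6822.
Mass saving = 1 − 0.6822 = 31.8 %.

31.8 %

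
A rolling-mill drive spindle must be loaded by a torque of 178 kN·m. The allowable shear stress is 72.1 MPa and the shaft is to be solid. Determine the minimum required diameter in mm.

For a solid shaft τ_max = 16T/(πd³), so d = (16T/(π τ_allow))^(1/3) = (16·178000/(π·7.21×10^7))^(1/3) = 0.2325 m.

233 mm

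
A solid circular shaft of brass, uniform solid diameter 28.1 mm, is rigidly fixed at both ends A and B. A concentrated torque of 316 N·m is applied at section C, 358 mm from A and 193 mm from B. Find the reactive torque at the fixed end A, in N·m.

With uniform GJ and both ends fixed, compatibility θ_AC = θ_CB gives T_A·a = T_B·b, together with T_A + T_B = T₀.
T_A = T₀·b/(a+b) = 316.0·193/551.0 = 110.7 N·m; T_B = 205.3 N·m.

111 N·m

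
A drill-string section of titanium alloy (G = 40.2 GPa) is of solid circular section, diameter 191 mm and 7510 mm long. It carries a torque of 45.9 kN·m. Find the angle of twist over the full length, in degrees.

J = πd⁴/32 = π(0.191)⁴/32 = 1.307×10^-4 m⁴.
θ = T·L/(G·J) = 45900 × 7.51 / (40.2×10⁹ × 1.307×10^-4) = 0.06563 rad.

3.76°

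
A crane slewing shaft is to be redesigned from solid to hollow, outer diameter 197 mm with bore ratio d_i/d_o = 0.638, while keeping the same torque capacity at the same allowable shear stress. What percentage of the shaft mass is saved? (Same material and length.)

33.1 %

Equal τ_max and T ⇒ the solid shaft needs d_s³ = d_o³(1−k⁴), so d_s = 197·(1−0.638⁴)^(1/3) = 185.5 mm.
Area ratio A_h/A_s = d_o²(1−k²)/d_s² = (1−k²)/(1−k⁴)^(2/3) = 0.6691.
Mass saving = 1 − 0.6691 = 33.1 %.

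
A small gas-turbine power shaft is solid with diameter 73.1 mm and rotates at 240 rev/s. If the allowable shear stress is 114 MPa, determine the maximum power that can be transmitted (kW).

13200 kW

J = πd⁴/32 = π(0.0731)⁴/32 = 2.803×10^-6 m⁴.
T_max = τ_allow·J/r = 1.14×10^8 × 2.803×10^-6 / 0.0365 = 8744 N·m.
ω = 2π·240 = 1508 rad/s, so P_max = T_max·ω = 1.318×10^7 W.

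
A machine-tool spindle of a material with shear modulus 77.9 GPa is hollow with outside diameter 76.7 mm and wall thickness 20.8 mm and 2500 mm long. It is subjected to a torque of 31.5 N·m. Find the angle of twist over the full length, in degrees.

J = π(d_o⁴ − d_i⁴)/32 = π(0.0767⁴ − 0.0351⁴)/32 = 3.249×10^-6 m⁴.
θ = T·L/(G·J) = 31.50 × 2.50 / (77.9×10⁹ × 3.249×10^-6) = 3.112×10^-4 rad.

0.0178°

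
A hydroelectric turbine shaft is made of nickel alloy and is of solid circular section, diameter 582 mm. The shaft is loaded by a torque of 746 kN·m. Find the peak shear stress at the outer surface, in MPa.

J = πd⁴/32 = π(0.582)⁴/32 = 0.01126 m⁴.
τ_max = T·r/J = 746000 × 0.291 / 0.01126 = 1.927×10^7 Pa.

19.3 MPa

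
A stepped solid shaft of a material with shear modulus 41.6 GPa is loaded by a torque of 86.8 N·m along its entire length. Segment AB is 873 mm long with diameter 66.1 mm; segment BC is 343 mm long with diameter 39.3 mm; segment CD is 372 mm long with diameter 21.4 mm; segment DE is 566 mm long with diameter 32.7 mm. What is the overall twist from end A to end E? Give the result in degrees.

J_AB = π(0.0661)⁴/32 = 1.87×10^-6 m⁴; J_BC = π(0.0393)⁴/32 = 2.34×10^-7 m⁴; J_CD = π(0.0214)⁴/32 = 2.06×10^-8 m⁴; J_DE = π(0.0327)⁴/32 = 1.12×10^-7 m⁴.
θ = (T/G)·Σ L_i/J_i = (86.80/41.6×10⁹)·(0.873/1.87×10^-6 + 0.343/2.34×10^-7 + 0.372/2.06×10^-8 + 0.566/1.12×10^-7) = 0.05225 rad.

2.99°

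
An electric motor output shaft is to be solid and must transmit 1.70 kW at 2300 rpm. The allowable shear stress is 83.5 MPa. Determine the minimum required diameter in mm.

ω = 2π·2300/60 = 240.9 rad/s, so T = P/ω = 1.70×10³ / 240.9 = 7.058 N·m.
For a solid shaft τ_max = 16T/(πd³), so d = (16T/(π τ_allow))^(1/3) = (16·7.058/(π·8.35×10^7))^(1/3) = 0.007551 m.

7.55 mm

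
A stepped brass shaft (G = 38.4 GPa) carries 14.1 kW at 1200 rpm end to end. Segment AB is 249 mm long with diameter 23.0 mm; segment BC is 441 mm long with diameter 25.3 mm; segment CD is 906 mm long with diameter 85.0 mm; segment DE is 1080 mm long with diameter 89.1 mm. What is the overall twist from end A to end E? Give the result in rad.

ω = 2π·1200/60 = 125.7 rad/s, so T = P/ω = 14.1×10³ / 125.7 = 112.2 N·m.
J_AB = π(0.0230)⁴/32 = 2.75×10^-8 m⁴; J_BC = π(0.0253)⁴/32 = 4.02×10^-8 m⁴; J_CD = π(0.0850)⁴/32 = 5.12×10^-6 m⁴; J_DE = π(0.0891)⁴/32 = 6.19×10^-6 m⁴.
θ = (T/G)·Σ L_i/J_i = (112.2/38.4×10⁹)·(0.249/2.75×10^-8 + 0.441/4.02×10^-8 + 0.906/5.12×10^-6 + 1.08/6.19×10^-6) = 0.05955 rad.

0.0595 rad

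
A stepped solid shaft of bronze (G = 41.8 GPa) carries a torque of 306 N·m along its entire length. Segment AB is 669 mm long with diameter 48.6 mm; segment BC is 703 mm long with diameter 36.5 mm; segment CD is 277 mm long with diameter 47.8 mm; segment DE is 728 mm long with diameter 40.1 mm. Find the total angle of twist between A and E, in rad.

J_AB = π(0.0486)⁴/32 = 5.48×10^-7 m⁴; J_BC = π(0.0365)⁴/32 = 1.74×10^-7 m⁴; J_CD = π(0.0478)⁴/32 = 5.13×10^-7 m⁴; J_DE = π(0.0401)⁴/32 = 2.54×10^-7 m⁴.
θ = (T/G)·Σ L_i/J_i = (306.0/41.8×10⁹)·(0.669/5.48×10^-7 + 0.703/1.74×10^-7 + 0.277/5.13×10^-7 + 0.728/2.54×10^-7) = 0.06343 rad.

0.0634 rad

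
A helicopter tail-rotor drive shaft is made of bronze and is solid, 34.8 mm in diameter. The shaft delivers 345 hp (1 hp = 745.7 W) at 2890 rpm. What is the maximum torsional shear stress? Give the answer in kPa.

103000 kPa

ω = 2π·2890/60 = 302.6 rad/s, so T = P/ω = 345×745.7 / 302.6 = 850.1 N·m.
J = πd⁴/32 = π(0.0348)⁴/32 = 1.440×10^-7 m⁴.
τ_max = T·r/J = 850.1 × 0.0174 / 1.440×10^-7 = 1.027×10^8 Pa.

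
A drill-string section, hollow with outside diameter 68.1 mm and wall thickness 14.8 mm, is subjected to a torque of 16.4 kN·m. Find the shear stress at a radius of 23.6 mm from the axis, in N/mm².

J = π(d_o⁴ − d_i⁴)/32 = π(0.0681⁴ − 0.0385⁴)/32 = 1.896×10^-6 m⁴.
Shear stress varies linearly with radius: τ = T·r/J = 16400 × 0.0236 / 1.896×10^-6 = 2.042×10^8 Pa.

204 N/mm²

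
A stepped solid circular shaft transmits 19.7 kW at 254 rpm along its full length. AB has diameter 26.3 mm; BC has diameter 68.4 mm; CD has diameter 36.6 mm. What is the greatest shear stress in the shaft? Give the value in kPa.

207000 kPa

ω = 2π·254/60 = 26.60 rad/s, so T = P/ω = 19.7×10³ / 26.60 = 740.6 N·m.
Under the same torque, τ_max = 16T/(πd³) is largest where d is smallest — segment AB (d = 26.3 mm).
τ_max = 16·740.6/(π·(0.0263)³) = 2.074×10^8 Pa.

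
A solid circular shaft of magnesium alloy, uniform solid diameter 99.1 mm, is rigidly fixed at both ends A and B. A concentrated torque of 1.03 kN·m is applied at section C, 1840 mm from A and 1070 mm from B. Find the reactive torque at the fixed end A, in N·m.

379 N·m

With uniform GJ and both ends fixed, compatibility θ_AC = θ_CB gives T_A·a = T_B·b, together with T_A + T_B = T₀.
T_A = T₀·b/(a+b) = 1030·1070/2910 = 378.7 N·m; T_B = 651.3 N·m.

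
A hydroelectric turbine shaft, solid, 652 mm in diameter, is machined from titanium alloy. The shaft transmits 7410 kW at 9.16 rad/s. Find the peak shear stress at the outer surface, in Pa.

1.49e7 Pa

ω = 9.16 rad/s, so T = P/ω = 7410×10³ / 9.160 = 809000 N·m.
J = πd⁴/32 = π(0.652)⁴/32 = 0.01774 m⁴.
τ_max = T·r/J = 809000 × 0.326 / 0.01774 = 1.486×10^7 Pa.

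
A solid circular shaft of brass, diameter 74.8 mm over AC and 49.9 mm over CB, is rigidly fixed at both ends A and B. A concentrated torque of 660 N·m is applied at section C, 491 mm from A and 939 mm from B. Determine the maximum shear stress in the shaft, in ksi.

1.06 ksi

Compatibility: T_A·a/J_AC = T_B·b/J_CB with T_A + T_B = T₀.
J_AC = 3.07×10^-6 m⁴, J_CB = 6.09×10^-7 m⁴, so T_A = T₀·(J_AC/a)/((J_AC/a)+(J_CB/b)) = 598.1 N·m, T_B = 61.94 N·m.
τ in each portion: τ_AC = 7.28×10^6 Pa, τ_CB = 2.54×10^6 Pa; maximum is in AC.
τ_max = T_AC·r/J = 598.1·0.0374/3.07×10^-6 = 7.278×10^6 Pa.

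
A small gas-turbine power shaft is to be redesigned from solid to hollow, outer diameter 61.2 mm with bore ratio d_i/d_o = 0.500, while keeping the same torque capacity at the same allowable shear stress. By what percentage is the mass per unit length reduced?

21.7 %

Equal τ_max and T ⇒ the solid shaft needs d_s³ = d_o³(1−k⁴), so d_s = 61.2·(1−0.500⁴)^(1/3) = 59.90 mm.
Area ratio A_h/A_s = d_o²(1−k²)/d_s² = (1−k²)/(1−k⁴)^(2/3) = 0.7830.
Mass saving = 1 − 0.7830 = 21.7 %.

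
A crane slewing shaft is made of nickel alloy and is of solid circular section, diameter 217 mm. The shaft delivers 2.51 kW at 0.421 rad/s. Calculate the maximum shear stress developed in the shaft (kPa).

2970 kPa

ω = 0.421 rad/s, so T = P/ω = 2.51×10³ / 0.4210 = 5962 N·m.
J = πd⁴/32 = π(0.217)⁴/32 = 2.177×10^-4 m⁴.
τ_max = T·r/J = 5962 × 0.108 / 2.177×10^-4 = 2.972×10^6 Pa.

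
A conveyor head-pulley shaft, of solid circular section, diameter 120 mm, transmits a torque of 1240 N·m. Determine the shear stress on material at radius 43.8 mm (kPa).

2670 kPa

J = πd⁴/32 = π(0.120)⁴/32 = 2.036×10^-5 m⁴.
Shear stress varies linearly with radius: τ = T·r/J = 1240 × 0.0438 / 2.036×10^-5 = 2.668×10^6 Pa.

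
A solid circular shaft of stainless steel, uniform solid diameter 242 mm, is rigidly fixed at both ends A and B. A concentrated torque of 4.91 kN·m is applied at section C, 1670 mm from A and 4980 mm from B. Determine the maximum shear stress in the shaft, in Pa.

With uniform GJ and both ends fixed, compatibility θ_AC = θ_CB gives T_A·a = T_B·b, together with T_A + T_B = T₀.
T_A = T₀·b/(a+b) = 4910·4980/6650 = 3677 N·m; T_B = 1233 N·m.
τ in each portion: τ_AC = 1.32×10^6 Pa, τ_CB = 4.43×10^5 Pa; maximum is in AC.
τ_max = T_AC·r/J = 3677·0.121/3.37×10^-4 = 1.321×10^6 Pa.

1.32e6 Pa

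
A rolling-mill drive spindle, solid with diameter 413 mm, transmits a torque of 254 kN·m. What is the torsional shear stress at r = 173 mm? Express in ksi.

2.23 ksi

J = πd⁴/32 = π(0.413)⁴/32 = 2.856×10^-3 m⁴.
Shear stress varies linearly with radius: τ = T·r/J = 254000 × 0.173 / 2.856×10^-3 = 1.538×10^7 Pa.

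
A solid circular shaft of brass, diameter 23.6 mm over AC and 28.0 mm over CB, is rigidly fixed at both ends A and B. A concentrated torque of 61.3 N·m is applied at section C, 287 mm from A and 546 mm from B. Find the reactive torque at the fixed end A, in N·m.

30.0 N·m

Compatibility: T_A·a/J_AC = T_B·b/J_CB with T_A + T_B = T₀.
J_AC = 3.05×10^-8 m⁴, J_CB = 6.03×10^-8 m⁴, so T_A = T₀·(J_AC/a)/((J_AC/a)+(J_CB/b)) = 30.03 N·m, T_B = 31.27 N·m.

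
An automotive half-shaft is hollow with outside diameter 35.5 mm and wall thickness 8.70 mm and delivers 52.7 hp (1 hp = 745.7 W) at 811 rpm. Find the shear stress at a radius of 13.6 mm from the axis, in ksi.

ω = 2π·811/60 = 84.93 rad/s, so T = P/ω = 52.7×745.7 / 84.93 = 462.7 N·m.
J = π(d_o⁴ − d_i⁴)/32 = π(0.0355⁴ − 0.0181⁴)/32 = 1.454×10^-7 m⁴.
Shear stress varies linearly with radius: τ = T·r/J = 462.7 × 0.0136 / 1.454×10^-7 = 4.329×10^7 Pa.

6.28 ksi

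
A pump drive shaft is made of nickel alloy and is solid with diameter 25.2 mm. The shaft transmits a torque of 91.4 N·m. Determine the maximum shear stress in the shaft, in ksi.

J = πd⁴/32 = π(0.0252)⁴/32 = 3.959×10^-8 m⁴.
τ_max = T·r/J = 91.40 × 0.0126 / 3.959×10^-8 = 2.909×10^7 Pa.

4.22 ksi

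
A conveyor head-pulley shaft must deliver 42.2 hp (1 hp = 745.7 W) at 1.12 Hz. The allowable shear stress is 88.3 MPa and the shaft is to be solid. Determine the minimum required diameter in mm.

63.7 mm

ω = 2π·1.12 = 7.037 rad/s, so T = P/ω = 42.2×745.7 / 7.037 = 4472 N·m.
For a solid shaft τ_max = 16T/(πd³), so d = (16T/(π τ_allow))^(1/3) = (16·4472/(π·8.83×10^7))^(1/3) = 0.06365 m.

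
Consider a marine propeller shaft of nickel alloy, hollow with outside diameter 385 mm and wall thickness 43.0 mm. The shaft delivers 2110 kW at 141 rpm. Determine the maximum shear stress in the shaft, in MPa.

ω = 2π·141/60 = 14.77 rad/s, so T = P/ω = 2110×10³ / 14.77 = 142900 N·m.
J = π(d_o⁴ − d_i⁴)/32 = π(0.385⁴ − 0.299⁴)/32 = 1.372×10^-3 m⁴.
τ_max = T·r/J = 142900 × 0.193 / 1.372×10^-3 = 2.005×10^7 Pa.

20.0 MPa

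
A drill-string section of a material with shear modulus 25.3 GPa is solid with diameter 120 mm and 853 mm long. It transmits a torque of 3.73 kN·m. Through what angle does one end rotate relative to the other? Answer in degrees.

J = πd⁴/32 = π(0.120)⁴/32 = 2.036×10^-5 m⁴.
θ = T·L/(G·J) = 3730 × 0.853 / (25.3×10⁹ × 2.036×10^-5) = 6.177×10^-3 rad.

0.354°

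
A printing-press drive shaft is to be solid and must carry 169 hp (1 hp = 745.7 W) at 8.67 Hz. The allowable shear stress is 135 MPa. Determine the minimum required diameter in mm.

ω = 2π·8.67 = 54.48 rad/s, so T = P/ω = 169×745.7 / 54.48 = 2313 N·m.
For a solid shaft τ_max = 16T/(πd³), so d = (16T/(π τ_allow))^(1/3) = (16·2313/(π·1.35×10^8))^(1/3) = 0.04436 m.

44.4 mm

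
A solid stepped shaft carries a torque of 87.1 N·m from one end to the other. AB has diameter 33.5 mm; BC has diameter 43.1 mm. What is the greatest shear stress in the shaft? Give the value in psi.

Under the same torque, τ_max = 16T/(πd³) is largest where d is smallest — segment AB (d = 33.5 mm).
τ_max = 16·87.10/(π·(0.0335)³) = 1.180×10^7 Pa.

1710 psi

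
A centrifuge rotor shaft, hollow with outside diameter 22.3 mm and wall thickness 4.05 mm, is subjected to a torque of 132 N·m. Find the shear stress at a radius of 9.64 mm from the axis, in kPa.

62700 kPa

J = π(d_o⁴ − d_i⁴)/32 = π(0.0223⁴ − 0.0142⁴)/32 = 2.029×10^-8 m⁴.
Shear stress varies linearly with radius: τ = T·r/J = 132.0 × 0.00964 / 2.029×10^-8 = 6.272×10^7 Pa.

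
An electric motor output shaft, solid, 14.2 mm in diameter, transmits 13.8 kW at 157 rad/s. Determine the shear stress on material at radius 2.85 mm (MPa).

ω = 157 rad/s, so T = P/ω = 13.8×10³ / 157.0 = 87.90 N·m.
J = πd⁴/32 = π(0.0142)⁴/32 = 3.992×10^-9 m⁴.
Shear stress varies linearly with radius: τ = T·r/J = 87.90 × 0.00285 / 3.992×10^-9 = 6.276×10^7 Pa.

62.8 MPa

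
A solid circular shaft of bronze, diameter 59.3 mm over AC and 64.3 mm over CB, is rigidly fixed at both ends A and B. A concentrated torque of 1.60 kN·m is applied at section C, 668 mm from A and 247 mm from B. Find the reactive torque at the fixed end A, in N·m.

338 N·m

Compatibility: T_A·a/J_AC = T_B·b/J_CB with T_A + T_B = T₀.
J_AC = 1.21×10^-6 m⁴, J_CB = 1.68×10^-6 m⁴, so T_A = T₀·(J_AC/a)/((J_AC/a)+(J_CB/b)) = 337.7 N·m, T_B = 1262 N·m.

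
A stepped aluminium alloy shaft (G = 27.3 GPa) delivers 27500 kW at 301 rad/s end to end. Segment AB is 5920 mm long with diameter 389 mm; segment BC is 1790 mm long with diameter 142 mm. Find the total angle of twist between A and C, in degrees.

ω = 301 rad/s, so T = P/ω = 27500×10³ / 301.0 = 91360 N·m.
J_AB = π(0.389)⁴/32 = 2.25×10^-3 m⁴; J_BC = π(0.142)⁴/32 = 3.99×10^-5 m⁴.
θ = (T/G)·Σ L_i/J_i = (91360/27.3×10⁹)·(5.92/2.25×10^-3 + 1.79/3.99×10^-5) = 0.1589 rad.

9.10°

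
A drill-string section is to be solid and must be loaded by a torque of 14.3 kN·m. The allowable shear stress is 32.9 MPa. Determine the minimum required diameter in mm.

130 mm

For a solid shaft τ_max = 16T/(πd³), so d = (16T/(π τ_allow))^(1/3) = (16·14300/(π·3.29×10^7))^(1/3) = 0.1303 m.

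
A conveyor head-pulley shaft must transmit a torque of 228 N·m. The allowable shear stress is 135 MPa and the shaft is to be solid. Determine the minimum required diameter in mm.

20.5 mm

For a solid shaft τ_max = 16T/(πd³), so d = (16T/(π τ_allow))^(1/3) = (16·228.0/(π·1.35×10^8))^(1/3) = 0.02049 m.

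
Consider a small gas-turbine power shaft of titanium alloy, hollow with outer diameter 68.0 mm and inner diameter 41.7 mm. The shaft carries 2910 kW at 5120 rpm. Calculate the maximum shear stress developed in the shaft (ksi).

14.9 ksi

ω = 2π·5120/60 = 536.2 rad/s, so T = P/ω = 2910×10³ / 536.2 = 5427 N·m.
J = π(d_o⁴ − d_i⁴)/32 = π(0.0680⁴ − 0.0417⁴)/32 = 1.802×10^-6 m⁴.
τ_max = T·r/J = 5427 × 0.0340 / 1.802×10^-6 = 1.024×10^8 Pa.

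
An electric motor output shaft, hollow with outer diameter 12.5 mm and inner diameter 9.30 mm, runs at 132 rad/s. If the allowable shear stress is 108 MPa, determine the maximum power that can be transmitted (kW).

3.79 kW

J = π(d_o⁴ − d_i⁴)/32 = π(0.0125⁴ − 0.00930⁴)/32 = 1.662×10^-9 m⁴.
T_max = τ_allow·J/r = 1.08×10^8 × 1.662×10^-9 / 0.00625 = 28.73 N·m.
ω = 132 rad/s, so P_max = T_max·ω = 3792 W.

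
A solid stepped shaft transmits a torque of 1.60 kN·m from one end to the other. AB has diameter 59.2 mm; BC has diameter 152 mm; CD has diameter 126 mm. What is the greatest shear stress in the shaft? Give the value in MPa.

39.3 MPa

Under the same torque, τ_max = 16T/(πd³) is largest where d is smallest — segment AB (d = 59.2 mm).
τ_max = 16·1600/(π·(0.0592)³) = 3.928×10^7 Pa.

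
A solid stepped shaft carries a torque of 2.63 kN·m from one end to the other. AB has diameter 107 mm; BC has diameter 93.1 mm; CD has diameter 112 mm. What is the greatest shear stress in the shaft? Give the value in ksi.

2.41 ksi

Under the same torque, τ_max = 16T/(πd³) is largest where d is smallest — segment BC (d = 93.1 mm).
τ_max = 16·2630/(π·(0.0931)³) = 1.660×10^7 Pa.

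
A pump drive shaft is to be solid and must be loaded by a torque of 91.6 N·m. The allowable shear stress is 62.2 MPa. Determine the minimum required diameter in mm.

19.6 mm

For a solid shaft τ_max = 16T/(πd³), so d = (16T/(π τ_allow))^(1/3) = (16·91.60/(π·6.22×10^7))^(1/3) = 0.01957 m.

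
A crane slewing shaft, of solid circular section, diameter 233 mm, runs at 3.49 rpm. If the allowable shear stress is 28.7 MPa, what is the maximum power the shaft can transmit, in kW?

26.1 kW

J = πd⁴/32 = π(0.233)⁴/32 = 2.894×10^-4 m⁴.
T_max = τ_allow·J/r = 2.87×10^7 × 2.894×10^-4 / 0.117 = 71280 N·m.
ω = 2π·3.49/60 = 0.3655 rad/s, so P_max = T_max·ω = 2.605×10^4 W.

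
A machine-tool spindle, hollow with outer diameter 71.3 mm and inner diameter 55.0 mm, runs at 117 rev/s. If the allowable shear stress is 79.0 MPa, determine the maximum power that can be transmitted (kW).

2670 kW

J = π(d_o⁴ − d_i⁴)/32 = π(0.0713⁴ − 0.0550⁴)/32 = 1.639×10^-6 m⁴.
T_max = τ_allow·J/r = 7.90×10^7 × 1.639×10^-6 / 0.0357 = 3632 N·m.
ω = 2π·117 = 735.1 rad/s, so P_max = T_max·ω = 2.670×10^6 W.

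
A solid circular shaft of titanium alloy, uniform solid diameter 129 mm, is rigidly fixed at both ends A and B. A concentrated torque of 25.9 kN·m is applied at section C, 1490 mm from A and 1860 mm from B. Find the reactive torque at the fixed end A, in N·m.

14400 N·m

With uniform GJ and both ends fixed, compatibility θ_AC = θ_CB gives T_A·a = T_B·b, together with T_A + T_B = T₀.
T_A = T₀·b/(a+b) = 25900·1860/3350 = 14380 N·m; T_B = 11520 N·m.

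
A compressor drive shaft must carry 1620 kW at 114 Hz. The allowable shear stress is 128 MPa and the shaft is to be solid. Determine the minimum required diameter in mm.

44.8 mm

ω = 2π·114 = 716.3 rad/s, so T = P/ω = 1620×10³ / 716.3 = 2262 N·m.
For a solid shaft τ_max = 16T/(πd³), so d = (16T/(π τ_allow))^(1/3) = (16·2262/(π·1.28×10^8))^(1/3) = 0.04481 m.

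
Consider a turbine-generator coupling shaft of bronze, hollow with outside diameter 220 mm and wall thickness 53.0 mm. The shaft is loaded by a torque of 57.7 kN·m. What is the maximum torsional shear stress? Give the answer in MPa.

29.7 MPa

J = π(d_o⁴ − d_i⁴)/32 = π(0.220⁴ − 0.114⁴)/32 = 2.134×10^-4 m⁴.
τ_max = T·r/J = 57700 × 0.110 / 2.134×10^-4 = 2.974×10^7 Pa.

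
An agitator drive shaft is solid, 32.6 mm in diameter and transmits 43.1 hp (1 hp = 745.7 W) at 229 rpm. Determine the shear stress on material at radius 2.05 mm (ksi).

ω = 2π·229/60 = 23.98 rad/s, so T = P/ω = 43.1×745.7 / 23.98 = 1340 N·m.
J = πd⁴/32 = π(0.0326)⁴/32 = 1.109×10^-7 m⁴.
Shear stress varies linearly with radius: τ = T·r/J = 1340 × 0.00205 / 1.109×10^-7 = 2.478×10^7 Pa.

3.59 ksi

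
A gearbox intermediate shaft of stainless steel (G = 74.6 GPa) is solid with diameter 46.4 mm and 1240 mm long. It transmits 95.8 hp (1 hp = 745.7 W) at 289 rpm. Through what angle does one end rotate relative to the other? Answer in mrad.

86.2 mrad

ω = 2π·289/60 = 30.26 rad/s, so T = P/ω = 95.8×745.7 / 30.26 = 2360 N·m.
J = πd⁴/32 = π(0.0464)⁴/32 = 4.551×10^-7 m⁴.
θ = T·L/(G·J) = 2360 × 1.24 / (74.6×10⁹ × 4.551×10^-7) = 0.08622 rad.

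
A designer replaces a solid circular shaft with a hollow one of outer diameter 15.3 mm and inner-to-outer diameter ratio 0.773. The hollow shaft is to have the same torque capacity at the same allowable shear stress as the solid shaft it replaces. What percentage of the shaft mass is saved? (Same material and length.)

Equal τ_max and T ⇒ the solid shaft needs d_s³ = d_o³(1−k⁴), so d_s = 15.3·(1−0.773⁴)^(1/3) = 13.21 mm.
Area ratio A_h/A_s = d_o²(1−k²)/d_s² = (1−k²)/(1−k⁴)^(2/3) = 0.5403.
Mass saving = 1 − 0.5403 = 46.0 %.

46.0 %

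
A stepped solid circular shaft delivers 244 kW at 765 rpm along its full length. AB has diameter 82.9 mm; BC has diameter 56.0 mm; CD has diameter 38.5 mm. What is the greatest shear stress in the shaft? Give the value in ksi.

39.4 ksi

ω = 2π·765/60 = 80.11 rad/s, so T = P/ω = 244×10³ / 80.11 = 3046 N·m.
Under the same torque, τ_max = 16T/(πd³) is largest where d is smallest — segment CD (d = 38.5 mm).
τ_max = 16·3046/(π·(0.0385)³) = 2.718×10^8 Pa.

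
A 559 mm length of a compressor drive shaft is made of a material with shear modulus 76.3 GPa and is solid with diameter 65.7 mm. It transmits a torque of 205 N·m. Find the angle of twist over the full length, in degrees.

0.0470°

J = πd⁴/32 = π(0.0657)⁴/32 = 1.829×10^-6 m⁴.
θ = T·L/(G·J) = 205.0 × 0.559 / (76.3×10⁹ × 1.829×10^-6) = 8.211×10^-4 rad.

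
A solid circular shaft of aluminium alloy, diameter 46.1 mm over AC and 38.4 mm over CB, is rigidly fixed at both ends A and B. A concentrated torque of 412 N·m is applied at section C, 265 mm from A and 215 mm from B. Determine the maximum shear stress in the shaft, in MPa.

13.8 MPa

Compatibility: T_A·a/J_AC = T_B·b/J_CB with T_A + T_B = T₀.
J_AC = 4.43×10^-7 m⁴, J_CB = 2.13×10^-7 m⁴, so T_A = T₀·(J_AC/a)/((J_AC/a)+(J_CB/b)) = 258.6 N·m, T_B = 153.4 N·m.
τ in each portion: τ_AC = 1.34×10^7 Pa, τ_CB = 1.38×10^7 Pa; maximum is in CB.
τ_max = T_CB·r/J = 153.4·0.0192/2.13×10^-7 = 1.380×10^7 Pa.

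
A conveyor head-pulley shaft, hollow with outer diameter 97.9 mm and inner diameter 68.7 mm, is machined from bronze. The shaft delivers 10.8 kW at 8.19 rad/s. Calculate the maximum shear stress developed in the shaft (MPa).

ω = 8.19 rad/s, so T = P/ω = 10.8×10³ / 8.190 = 1319 N·m.
J = π(d_o⁴ − d_i⁴)/32 = π(0.0979⁴ − 0.0687⁴)/32 = 6.832×10^-6 m⁴.
τ_max = T·r/J = 1319 × 0.0490 / 6.832×10^-6 = 9.449×10^6 Pa.

9.45 MPa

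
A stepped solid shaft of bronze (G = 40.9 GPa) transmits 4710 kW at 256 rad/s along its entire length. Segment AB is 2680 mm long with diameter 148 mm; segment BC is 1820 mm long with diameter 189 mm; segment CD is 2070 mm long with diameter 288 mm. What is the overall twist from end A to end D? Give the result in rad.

ω = 256 rad/s, so T = P/ω = 4710×10³ / 256.0 = 18400 N·m.
J_AB = π(0.148)⁴/32 = 4.71×10^-5 m⁴; J_BC = π(0.189)⁴/32 = 1.25×10^-4 m⁴; J_CD = π(0.288)⁴/32 = 6.75×10^-4 m⁴.
θ = (T/G)·Σ L_i/J_i = (18400/40.9×10⁹)·(2.68/4.71×10^-5 + 1.82/1.25×10^-4 + 2.07/6.75×10^-4) = 0.03351 rad.

0.0335 rad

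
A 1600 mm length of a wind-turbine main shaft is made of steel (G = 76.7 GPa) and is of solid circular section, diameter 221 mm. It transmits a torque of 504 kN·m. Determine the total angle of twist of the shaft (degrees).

2.57°

J = πd⁴/32 = π(0.221)⁴/32 = 2.342×10^-4 m⁴.
θ = T·L/(G·J) = 504000 × 1.60 / (76.7×10⁹ × 2.342×10^-4) = 0.04489 rad.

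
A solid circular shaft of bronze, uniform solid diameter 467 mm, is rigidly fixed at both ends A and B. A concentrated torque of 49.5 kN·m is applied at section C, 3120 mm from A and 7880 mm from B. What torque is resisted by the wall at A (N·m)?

35500 N·m

With uniform GJ and both ends fixed, compatibility θ_AC = θ_CB gives T_A·a = T_B·b, together with T_A + T_B = T₀.
T_A = T₀·b/(a+b) = 49500·7880/11000 = 35460 N·m; T_B = 14040 N·m.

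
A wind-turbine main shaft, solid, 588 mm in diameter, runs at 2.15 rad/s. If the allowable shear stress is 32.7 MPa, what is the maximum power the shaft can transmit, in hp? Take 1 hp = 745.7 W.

J = πd⁴/32 = π(0.588)⁴/32 = 0.01174 m⁴.
T_max = τ_allow·J/r = 3.27×10^7 × 0.01174 / 0.294 = 1.305e6 N·m.
ω = 2.15 rad/s, so P_max = T_max·ω = 2.806×10^6 W.

3760 hp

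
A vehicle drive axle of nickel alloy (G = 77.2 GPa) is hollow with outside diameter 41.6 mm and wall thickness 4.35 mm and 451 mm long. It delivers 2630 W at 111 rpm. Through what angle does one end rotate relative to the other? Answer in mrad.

7.38 mrad

ω = 2π·111/60 = 11.62 rad/s, so T = P/ω = 2630 / 11.62 = 226.3 N·m.
J = π(d_o⁴ − d_i⁴)/32 = π(0.0416⁴ − 0.0329⁴)/32 = 1.790×10^-7 m⁴.
θ = T·L/(G·J) = 226.3 × 0.451 / (77.2×10⁹ × 1.790×10^-7) = 7.385×10^-3 rad.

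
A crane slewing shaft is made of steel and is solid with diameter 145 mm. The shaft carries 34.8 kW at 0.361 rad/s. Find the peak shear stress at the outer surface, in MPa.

ω = 0.361 rad/s, so T = P/ω = 34.8×10³ / 0.3610 = 96400 N·m.
J = πd⁴/32 = π(0.145)⁴/32 = 4.340×10^-5 m⁴.
τ_max = T·r/J = 96400 × 0.0725 / 4.340×10^-5 = 1.610×10^8 Pa.

161 MPa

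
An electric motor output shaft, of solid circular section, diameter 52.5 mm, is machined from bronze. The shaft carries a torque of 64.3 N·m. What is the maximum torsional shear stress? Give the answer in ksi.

J = πd⁴/32 = π(0.0525)⁴/32 = 7.458×10^-7 m⁴.
τ_max = T·r/J = 64.30 × 0.0262 / 7.458×10^-7 = 2.263×10^6 Pa.

0.328 ksi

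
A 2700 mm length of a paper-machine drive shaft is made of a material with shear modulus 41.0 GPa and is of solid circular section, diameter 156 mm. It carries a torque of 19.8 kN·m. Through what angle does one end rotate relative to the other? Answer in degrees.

1.28°

J = πd⁴/32 = π(0.156)⁴/32 = 5.814×10^-5 m⁴.
θ = T·L/(G·J) = 19800 × 2.70 / (41.0×10⁹ × 5.814×10^-5) = 0.02243 rad.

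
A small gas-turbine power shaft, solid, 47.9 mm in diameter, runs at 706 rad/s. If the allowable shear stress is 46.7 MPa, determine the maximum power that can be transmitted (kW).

711 kW

J = πd⁴/32 = π(0.0479)⁴/32 = 5.168×10^-7 m⁴.
T_max = τ_allow·J/r = 4.67×10^7 × 5.168×10^-7 / 0.0239 = 1008 N·m.
ω = 706 rad/s, so P_max = T_max·ω = 7.115×10^5 W.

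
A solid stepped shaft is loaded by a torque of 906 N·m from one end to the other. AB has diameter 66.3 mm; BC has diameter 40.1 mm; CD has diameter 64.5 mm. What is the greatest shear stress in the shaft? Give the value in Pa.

Under the same torque, τ_max = 16T/(πd³) is largest where d is smallest — segment BC (d = 40.1 mm).
τ_max = 16·906.0/(π·(0.0401)³) = 7.156×10^7 Pa.

7.16e7 Pa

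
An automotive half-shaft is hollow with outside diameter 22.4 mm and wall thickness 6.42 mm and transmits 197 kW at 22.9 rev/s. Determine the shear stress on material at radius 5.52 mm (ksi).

ω = 2π·22.9 = 143.9 rad/s, so T = P/ω = 197×10³ / 143.9 = 1369 N·m.
J = π(d_o⁴ − d_i⁴)/32 = π(0.0224⁴ − 0.00956⁴)/32 = 2.390×10^-8 m⁴.
Shear stress varies linearly with radius: τ = T·r/J = 1369 × 0.00552 / 2.390×10^-8 = 3.163×10^8 Pa.

45.9 ksi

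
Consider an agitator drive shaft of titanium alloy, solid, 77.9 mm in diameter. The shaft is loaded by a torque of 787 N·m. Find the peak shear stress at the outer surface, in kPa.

J = πd⁴/32 = π(0.0779)⁴/32 = 3.615×10^-6 m⁴.
τ_max = T·r/J = 787.0 × 0.0390 / 3.615×10^-6 = 8.479×10^6 Pa.

8480 kPa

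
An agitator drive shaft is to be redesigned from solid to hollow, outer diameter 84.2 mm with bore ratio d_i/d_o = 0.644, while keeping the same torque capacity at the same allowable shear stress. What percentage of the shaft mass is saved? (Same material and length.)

33.6 %

Equal τ_max and T ⇒ the solid shaft needs d_s³ = d_o³(1−k⁴), so d_s = 84.2·(1−0.644⁴)^(1/3) = 79.07 mm.
Area ratio A_h/A_s = d_o²(1−k²)/d_s² = (1−k²)/(1−k⁴)^(2/3) = 0.6637.
Mass saving = 1 − 0.6637 = 33.6 %.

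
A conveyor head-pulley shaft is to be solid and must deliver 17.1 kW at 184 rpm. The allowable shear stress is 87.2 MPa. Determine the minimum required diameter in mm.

ω = 2π·184/60 = 19.27 rad/s, so T = P/ω = 17.1×10³ / 19.27 = 887.5 N·m.
For a solid shaft τ_max = 16T/(πd³), so d = (16T/(π τ_allow))^(1/3) = (16·887.5/(π·8.72×10^7))^(1/3) = 0.03729 m.

37.3 mm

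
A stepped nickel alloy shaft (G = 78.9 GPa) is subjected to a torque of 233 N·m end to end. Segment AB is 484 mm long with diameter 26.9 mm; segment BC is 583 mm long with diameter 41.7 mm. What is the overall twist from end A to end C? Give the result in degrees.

1.93°

J_AB = π(0.0269)⁴/32 = 5.14×10^-8 m⁴; J_BC = π(0.0417)⁴/32 = 2.97×10^-7 m⁴.
θ = (T/G)·Σ L_i/J_i = (233.0/78.9×10⁹)·(0.484/5.14×10^-8 + 0.583/2.97×10^-7) = 0.03360 rad.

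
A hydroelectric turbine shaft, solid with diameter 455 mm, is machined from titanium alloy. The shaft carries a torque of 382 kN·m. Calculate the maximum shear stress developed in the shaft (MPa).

20.7 MPa

J = πd⁴/32 = π(0.455)⁴/32 = 4.208×10^-3 m⁴.
τ_max = T·r/J = 382000 × 0.228 / 4.208×10^-3 = 2.065×10^7 Pa.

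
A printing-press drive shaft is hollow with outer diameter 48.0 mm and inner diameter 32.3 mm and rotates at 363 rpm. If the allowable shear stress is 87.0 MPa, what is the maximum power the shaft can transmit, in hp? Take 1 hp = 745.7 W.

76.6 hp

J = π(d_o⁴ − d_i⁴)/32 = π(0.0480⁴ − 0.0323⁴)/32 = 4.143×10^-7 m⁴.
T_max = τ_allow·J/r = 8.70×10^7 × 4.143×10^-7 / 0.0240 = 1502 N·m.
ω = 2π·363/60 = 38.01 rad/s, so P_max = T_max·ω = 5.709×10^4 W.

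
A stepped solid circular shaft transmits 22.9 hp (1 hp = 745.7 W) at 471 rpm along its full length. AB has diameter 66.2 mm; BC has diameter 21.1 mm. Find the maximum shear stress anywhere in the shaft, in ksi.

ω = 2π·471/60 = 49.32 rad/s, so T = P/ω = 22.9×745.7 / 49.32 = 346.2 N·m.
Under the same torque, τ_max = 16T/(πd³) is largest where d is smallest — segment BC (d = 21.1 mm).
τ_max = 16·346.2/(π·(0.0211)³) = 1.877×10^8 Pa.

27.2 ksi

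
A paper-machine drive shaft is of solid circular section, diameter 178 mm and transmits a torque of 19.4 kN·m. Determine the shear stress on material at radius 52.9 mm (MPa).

J = πd⁴/32 = π(0.178)⁴/32 = 9.856×10^-5 m⁴.
Shear stress varies linearly with radius: τ = T·r/J = 19400 × 0.0529 / 9.856×10^-5 = 1.041×10^7 Pa.

10.4 MPa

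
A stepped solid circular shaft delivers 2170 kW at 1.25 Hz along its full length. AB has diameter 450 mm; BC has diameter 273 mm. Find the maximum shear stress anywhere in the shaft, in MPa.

69.2 MPa

ω = 2π·1.25 = 7.854 rad/s, so T = P/ω = 2170×10³ / 7.854 = 276300 N·m.
Under the same torque, τ_max = 16T/(πd³) is largest where d is smallest — segment BC (d = 273 mm).
τ_max = 16·276300/(π·(0.273)³) = 6.916×10^7 Pa.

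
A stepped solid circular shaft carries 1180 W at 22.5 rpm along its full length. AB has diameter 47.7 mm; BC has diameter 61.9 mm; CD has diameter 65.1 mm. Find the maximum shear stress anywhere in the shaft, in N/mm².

23.5 N/mm²

ω = 2π·22.5/60 = 2.356 rad/s, so T = P/ω = 1180 / 2.356 = 500.8 N·m.
Under the same torque, τ_max = 16T/(πd³) is largest where d is smallest — segment AB (d = 47.7 mm).
τ_max = 16·500.8/(π·(0.0477)³) = 2.350×10^7 Pa.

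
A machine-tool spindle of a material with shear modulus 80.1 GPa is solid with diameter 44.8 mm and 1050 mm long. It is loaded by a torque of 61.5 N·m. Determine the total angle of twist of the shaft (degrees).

J = πd⁴/32 = π(0.0448)⁴/32 = 3.955×10^-7 m⁴.
θ = T·L/(G·J) = 61.50 × 1.05 / (80.1×10⁹ × 3.955×10^-7) = 2.039×10^-3 rad.

0.117°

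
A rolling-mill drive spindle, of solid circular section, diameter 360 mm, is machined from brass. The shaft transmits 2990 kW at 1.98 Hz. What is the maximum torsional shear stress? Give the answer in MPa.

26.2 MPa

ω = 2π·1.98 = 12.44 rad/s, so T = P/ω = 2990×10³ / 12.44 = 240300 N·m.
J = πd⁴/32 = π(0.360)⁴/32 = 1.649×10^-3 m⁴.
τ_max = T·r/J = 240300 × 0.180 / 1.649×10^-3 = 2.624×10^7 Pa.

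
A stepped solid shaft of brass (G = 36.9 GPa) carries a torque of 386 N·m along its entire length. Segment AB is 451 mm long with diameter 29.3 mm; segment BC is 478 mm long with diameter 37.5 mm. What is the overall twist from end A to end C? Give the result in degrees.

J_AB = π(0.0293)⁴/32 = 7.24×10^-8 m⁴; J_BC = π(0.0375)⁴/32 = 1.94×10^-7 m⁴.
θ = (T/G)·Σ L_i/J_i = (386.0/36.9×10⁹)·(0.451/7.24×10^-8 + 0.478/1.94×10^-7) = 0.09096 rad.

5.21°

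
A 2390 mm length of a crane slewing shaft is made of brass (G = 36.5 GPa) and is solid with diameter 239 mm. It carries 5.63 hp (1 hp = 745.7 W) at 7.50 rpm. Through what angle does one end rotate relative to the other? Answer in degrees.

0.0626°

ω = 2π·7.50/60 = 0.7854 rad/s, so T = P/ω = 5.63×745.7 / 0.7854 = 5345 N·m.
J = πd⁴/32 = π(0.239)⁴/32 = 3.203×10^-4 m⁴.
θ = T·L/(G·J) = 5345 × 2.39 / (36.5×10⁹ × 3.203×10^-4) = 1.093×10^-3 rad.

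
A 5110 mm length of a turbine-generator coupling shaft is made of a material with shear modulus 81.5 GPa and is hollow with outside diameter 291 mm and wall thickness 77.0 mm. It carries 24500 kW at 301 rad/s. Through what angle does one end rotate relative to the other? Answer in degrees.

0.437°

ω = 301 rad/s, so T = P/ω = 24500×10³ / 301.0 = 81400 N·m.
J = π(d_o⁴ − d_i⁴)/32 = π(0.291⁴ − 0.137⁴)/32 = 6.694×10^-4 m⁴.
θ = T·L/(G·J) = 81400 × 5.11 / (81.5×10⁹ × 6.694×10^-4) = 7.624×10^-3 rad.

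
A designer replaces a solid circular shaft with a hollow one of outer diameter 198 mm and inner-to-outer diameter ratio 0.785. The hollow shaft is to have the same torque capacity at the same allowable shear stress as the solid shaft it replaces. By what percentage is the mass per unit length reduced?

47.2 %

Equal τ_max and T ⇒ the solid shaft needs d_s³ = d_o³(1−k⁴), so d_s = 198·(1−0.785⁴)^(1/3) = 168.9 mm.
Area ratio A_h/A_s = d_o²(1−k²)/d_s² = (1−k²)/(1−k⁴)^(2/3) = 0.5277.
Mass saving = 1 − 0.5277 = 47.2 %.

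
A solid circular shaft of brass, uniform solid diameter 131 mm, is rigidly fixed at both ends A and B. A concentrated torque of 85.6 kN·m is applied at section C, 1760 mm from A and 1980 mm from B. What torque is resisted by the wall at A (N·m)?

With uniform GJ and both ends fixed, compatibility θ_AC = θ_CB gives T_A·a = T_B·b, together with T_A + T_B = T₀.
T_A = T₀·b/(a+b) = 85600·1980/3740 = 45320 N·m; T_B = 40280 N·m.

45300 N·m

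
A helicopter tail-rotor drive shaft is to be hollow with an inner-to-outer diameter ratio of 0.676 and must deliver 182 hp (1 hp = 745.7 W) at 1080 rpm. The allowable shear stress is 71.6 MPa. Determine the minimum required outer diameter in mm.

47.6 mm

ω = 2π·1080/60 = 113.1 rad/s, so T = P/ω = 182×745.7 / 113.1 = 1200 N·m.
For a hollow shaft with d_i/d_o = 0.676: τ_max = 16T/(π d_o³ (1−k⁴)), so d_o = [16T/(π τ_allow (1−k⁴))]^(1/3) = [16·1200/(π·7.16×10^7·0.7912)]^(1/3) = 0.04761 m.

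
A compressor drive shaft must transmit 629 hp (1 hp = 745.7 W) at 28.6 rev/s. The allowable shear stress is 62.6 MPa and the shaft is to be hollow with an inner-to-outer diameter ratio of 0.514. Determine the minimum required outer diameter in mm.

ω = 2π·28.6 = 179.7 rad/s, so T = P/ω = 629×745.7 / 179.7 = 2610 N·m.
For a hollow shaft with d_i/d_o = 0.514: τ_max = 16T/(π d_o³ (1−k⁴)), so d_o = [16T/(π τ_allow (1−k⁴))]^(1/3) = [16·2610/(π·6.26×10^7·0.9302)]^(1/3) = 0.06112 m.

61.1 mm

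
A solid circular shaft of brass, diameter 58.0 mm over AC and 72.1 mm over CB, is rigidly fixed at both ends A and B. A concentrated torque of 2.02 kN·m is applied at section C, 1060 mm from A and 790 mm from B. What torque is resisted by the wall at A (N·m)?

480 N·m

Compatibility: T_A·a/J_AC = T_B·b/J_CB with T_A + T_B = T₀.
J_AC = 1.11×10^-6 m⁴, J_CB = 2.65×10^-6 m⁴, so T_A = T₀·(J_AC/a)/((J_AC/a)+(J_CB/b)) = 480.5 N·m, T_B = 1540 N·m.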